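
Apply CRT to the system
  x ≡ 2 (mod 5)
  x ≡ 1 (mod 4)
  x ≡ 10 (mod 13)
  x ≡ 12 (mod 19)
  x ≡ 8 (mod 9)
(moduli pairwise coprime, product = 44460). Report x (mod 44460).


Product of moduli M = 5 · 4 · 13 · 19 · 9 = 44460.
Merge one congruence at a time:
  Start: x ≡ 2 (mod 5).
  Combine with x ≡ 1 (mod 4); new modulus lcm = 20.
    Write x = 2 + 5·t and substitute into x ≡ 1 (mod 4): 5·t ≡ 1 − 2 = -1 (mod 4).
    Reduce coefficients mod 4: 1·t ≡ 3 (mod 4).
    So t ≡ 3 (mod 4).
    Then x = 2 + 5·3 = 17, valid modulo lcm(5, 4) = 20: x ≡ 17 (mod 20).
  Combine with x ≡ 10 (mod 13); new modulus lcm = 260.
    Write x = 17 + 20·t and substitute into x ≡ 10 (mod 13): 20·t ≡ 10 − 17 = -7 (mod 13).
    Reduce coefficients mod 13: 7·t ≡ 6 (mod 13).
    The inverse of 7 mod 13 is 2 (since 7·2 = 14 = 1·13 + 1), so t ≡ 2·6 = 12 ≡ 12 (mod 13).
    Then x = 17 + 20·12 = 257, valid modulo lcm(20, 13) = 260: x ≡ 257 (mod 260).
  Combine with x ≡ 12 (mod 19); new modulus lcm = 4940.
    Write x = 257 + 260·t and substitute into x ≡ 12 (mod 19): 260·t ≡ 12 − 257 = -245 (mod 19).
    Reduce coefficients mod 19: 13·t ≡ 2 (mod 19).
    The inverse of 13 mod 19 is 3 (since 13·3 = 39 = 2·19 + 1), so t ≡ 3·2 = 6 ≡ 6 (mod 19).
    Then x = 257 + 260·6 = 1817, valid modulo lcm(260, 19) = 4940: x ≡ 1817 (mod 4940).
  Combine with x ≡ 8 (mod 9); new modulus lcm = 44460.
    Write x = 1817 + 4940·t and substitute into x ≡ 8 (mod 9): 4940·t ≡ 8 − 1817 = -1809 (mod 9).
    Reduce coefficients mod 9: 8·t ≡ 0 (mod 9).
    The inverse of 8 mod 9 is 8 (since 8·8 = 64 = 7·9 + 1), so t ≡ 8·0 = 0 ≡ 0 (mod 9).
    Then x = 1817 + 4940·0 = 1817, valid modulo lcm(4940, 9) = 44460: x ≡ 1817 (mod 44460).
Verify against each original: 1817 mod 5 = 2, 1817 mod 4 = 1, 1817 mod 13 = 10, 1817 mod 19 = 12, 1817 mod 9 = 8.

x ≡ 1817 (mod 44460).


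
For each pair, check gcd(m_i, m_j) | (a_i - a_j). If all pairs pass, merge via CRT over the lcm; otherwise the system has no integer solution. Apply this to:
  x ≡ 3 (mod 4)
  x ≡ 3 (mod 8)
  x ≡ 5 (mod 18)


Moduli 4, 8, 18 are not pairwise coprime, so CRT works modulo lcm(m_i) when all pairwise compatibility conditions hold.
Pairwise compatibility: gcd(m_i, m_j) must divide a_i - a_j for every pair.
Merge one congruence at a time:
  Start: x ≡ 3 (mod 4).
  Combine with x ≡ 3 (mod 8): gcd(4, 8) = 4; 3 - 3 = 0, which IS divisible by 4, so compatible.
    Write x = 3 + 4·t and substitute into x ≡ 3 (mod 8): 4·t ≡ 3 − 3 = 0 (mod 8).
    Divide the congruence (and modulus) by g = 4: 1·t ≡ 0 (mod 2).
    So t ≡ 0 (mod 2).
    Then x = 3 + 4·0 = 3, valid modulo lcm(4, 8) = 8: x ≡ 3 (mod 8).
  Combine with x ≡ 5 (mod 18): gcd(8, 18) = 2; 5 - 3 = 2, which IS divisible by 2, so compatible.
    Write x = 3 + 8·t and substitute into x ≡ 5 (mod 18): 8·t ≡ 5 − 3 = 2 (mod 18).
    Divide the congruence (and modulus) by g = 2: 4·t ≡ 1 (mod 9).
    The inverse of 4 mod 9 is 7 (since 4·7 = 28 = 3·9 + 1), so t ≡ 7·1 = 7 ≡ 7 (mod 9).
    Then x = 3 + 8·7 = 59, valid modulo lcm(8, 18) = 72: x ≡ 59 (mod 72).
Verify: 59 mod 4 = 3, 59 mod 8 = 3, 59 mod 18 = 5.

x ≡ 59 (mod 72).


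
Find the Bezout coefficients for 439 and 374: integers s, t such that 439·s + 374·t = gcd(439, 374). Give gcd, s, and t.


Euclidean algorithm on (439, 374) — divide until remainder is 0:
  439 = 1 · 374 + 65
  374 = 5 · 65 + 49
  65 = 1 · 49 + 16
  49 = 3 · 16 + 1
  16 = 16 · 1 + 0
gcd(439, 374) = 1.
Track Bezout coefficients alongside the remainders: start with r₀ = 439 = a·1 + b·0 (s = 1, t = 0) and r₁ = 374 = a·0 + b·1 (s = 0, t = 1); each new remainder r_{k+1} = r_{k-1} − q_k·r_k inherits s_{k+1} = s_{k-1} − q_k·s_k, t_{k+1} = t_{k-1} − q_k·t_k, so r_k = a·s_k + b·t_k at every step:
  q = 1: r = 65, s = 1 − 1·0 = 1, t = 0 − 1·1 = -1  (check: 439·1 + 374·(-1) = 65)
  q = 5: r = 49, s = 0 − 5·1 = -5, t = 1 − 5·(-1) = 6  (check: 439·(-5) + 374·6 = 49)
  q = 1: r = 16, s = 1 − 1·(-5) = 6, t = -1 − 1·6 = -7  (check: 439·6 + 374·(-7) = 16)
  q = 3: r = 1, s = -5 − 3·6 = -23, t = 6 − 3·(-7) = 27  (check: 439·(-23) + 374·27 = 1)
The row with r = 1 (the gcd) gives the Bezout coefficients s = -23, t = 27.
Result: 439 · (-23) + 374 · (27) = 1.

gcd(439, 374) = 1; s = -23, t = 27 (check: 439·(-23) + 374·27 = 1).


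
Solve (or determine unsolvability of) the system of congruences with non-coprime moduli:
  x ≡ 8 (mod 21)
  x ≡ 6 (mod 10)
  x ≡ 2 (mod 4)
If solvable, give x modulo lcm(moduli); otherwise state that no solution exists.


Moduli 21, 10, 4 are not pairwise coprime, so CRT works modulo lcm(m_i) when all pairwise compatibility conditions hold.
Pairwise compatibility: gcd(m_i, m_j) must divide a_i - a_j for every pair.
Merge one congruence at a time:
  Start: x ≡ 8 (mod 21).
  Combine with x ≡ 6 (mod 10): gcd(21, 10) = 1; 6 - 8 = -2, which IS divisible by 1, so compatible.
    Write x = 8 + 21·t and substitute into x ≡ 6 (mod 10): 21·t ≡ 6 − 8 = -2 (mod 10).
    Reduce coefficients mod 10: 1·t ≡ 8 (mod 10).
    So t ≡ 8 (mod 10).
    Then x = 8 + 21·8 = 176, valid modulo lcm(21, 10) = 210: x ≡ 176 (mod 210).
  Combine with x ≡ 2 (mod 4): gcd(210, 4) = 2; 2 - 176 = -174, which IS divisible by 2, so compatible.
    Write x = 176 + 210·t and substitute into x ≡ 2 (mod 4): 210·t ≡ 2 − 176 = -174 (mod 4).
    Divide the congruence (and modulus) by g = 2: 105·t ≡ -87 (mod 2).
    Reduce coefficients mod 2: 1·t ≡ 1 (mod 2).
    So t ≡ 1 (mod 2).
    Then x = 176 + 210·1 = 386, valid modulo lcm(210, 4) = 420: x ≡ 386 (mod 420).
Verify: 386 mod 21 = 8, 386 mod 10 = 6, 386 mod 4 = 2.

x ≡ 386 (mod 420).


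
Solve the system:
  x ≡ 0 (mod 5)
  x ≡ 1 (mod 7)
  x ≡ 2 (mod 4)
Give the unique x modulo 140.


Moduli 5, 7, 4 are pairwise coprime; by CRT there is a unique solution modulo M = 5 · 7 · 4 = 140.
Solve pairwise, accumulating the modulus:
  Start with x ≡ 0 (mod 5).
  Combine with x ≡ 1 (mod 7): since gcd(5, 7) = 1, we get a unique residue mod 35.
    Write x = 0 + 5·t and substitute into x ≡ 1 (mod 7): 5·t ≡ 1 − 0 = 1 (mod 7).
    The inverse of 5 mod 7 is 3 (since 5·3 = 15 = 2·7 + 1), so t ≡ 3·1 = 3 ≡ 3 (mod 7).
    Then x = 0 + 5·3 = 15, valid modulo lcm(5, 7) = 35: x ≡ 15 (mod 35).
  Combine with x ≡ 2 (mod 4): since gcd(35, 4) = 1, we get a unique residue mod 140.
    Write x = 15 + 35·t and substitute into x ≡ 2 (mod 4): 35·t ≡ 2 − 15 = -13 (mod 4).
    Reduce coefficients mod 4: 3·t ≡ 3 (mod 4).
    The inverse of 3 mod 4 is 3 (since 3·3 = 9 = 2·4 + 1), so t ≡ 3·3 = 9 ≡ 1 (mod 4).
    Then x = 15 + 35·1 = 50, valid modulo lcm(35, 4) = 140: x ≡ 50 (mod 140).
Verify: 50 mod 5 = 0 ✓, 50 mod 7 = 1 ✓, 50 mod 4 = 2 ✓.

x ≡ 50 (mod 140).


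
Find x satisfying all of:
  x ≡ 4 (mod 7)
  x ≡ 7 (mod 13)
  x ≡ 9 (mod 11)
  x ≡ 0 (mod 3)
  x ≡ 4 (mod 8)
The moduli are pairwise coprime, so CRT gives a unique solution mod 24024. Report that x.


Product of moduli M = 7 · 13 · 11 · 3 · 8 = 24024.
Merge one congruence at a time:
  Start: x ≡ 4 (mod 7).
  Combine with x ≡ 7 (mod 13); new modulus lcm = 91.
    Write x = 4 + 7·t and substitute into x ≡ 7 (mod 13): 7·t ≡ 7 − 4 = 3 (mod 13).
    The inverse of 7 mod 13 is 2 (since 7·2 = 14 = 1·13 + 1), so t ≡ 2·3 = 6 ≡ 6 (mod 13).
    Then x = 4 + 7·6 = 46, valid modulo lcm(7, 13) = 91: x ≡ 46 (mod 91).
  Combine with x ≡ 9 (mod 11); new modulus lcm = 1001.
    Write x = 46 + 91·t and substitute into x ≡ 9 (mod 11): 91·t ≡ 9 − 46 = -37 (mod 11).
    Reduce coefficients mod 11: 3·t ≡ 7 (mod 11).
    The inverse of 3 mod 11 is 4 (since 3·4 = 12 = 1·11 + 1), so t ≡ 4·7 = 28 ≡ 6 (mod 11).
    Then x = 46 + 91·6 = 592, valid modulo lcm(91, 11) = 1001: x ≡ 592 (mod 1001).
  Combine with x ≡ 0 (mod 3); new modulus lcm = 3003.
    Write x = 592 + 1001·t and substitute into x ≡ 0 (mod 3): 1001·t ≡ 0 − 592 = -592 (mod 3).
    Reduce coefficients mod 3: 2·t ≡ 2 (mod 3).
    The inverse of 2 mod 3 is 2 (since 2·2 = 4 = 1·3 + 1), so t ≡ 2·2 = 4 ≡ 1 (mod 3).
    Then x = 592 + 1001·1 = 1593, valid modulo lcm(1001, 3) = 3003: x ≡ 1593 (mod 3003).
  Combine with x ≡ 4 (mod 8); new modulus lcm = 24024.
    Write x = 1593 + 3003·t and substitute into x ≡ 4 (mod 8): 3003·t ≡ 4 − 1593 = -1589 (mod 8).
    Reduce coefficients mod 8: 3·t ≡ 3 (mod 8).
    The inverse of 3 mod 8 is 3 (since 3·3 = 9 = 1·8 + 1), so t ≡ 3·3 = 9 ≡ 1 (mod 8).
    Then x = 1593 + 3003·1 = 4596, valid modulo lcm(3003, 8) = 24024: x ≡ 4596 (mod 24024).
Verify against each original: 4596 mod 7 = 4, 4596 mod 13 = 7, 4596 mod 11 = 9, 4596 mod 3 = 0, 4596 mod 8 = 4.

x ≡ 4596 (mod 24024).


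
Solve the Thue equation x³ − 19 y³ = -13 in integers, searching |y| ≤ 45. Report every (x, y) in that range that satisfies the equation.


The equation is x³ - 19y³ = -13. For fixed y, x³ = 19·y³ − 13, so a solution requires the RHS to be a perfect cube.
Strategy: iterate y from -45 to 45, compute RHS = 19·y³ − 13, and check whether it is a (positive or negative) perfect cube.
Check small values of y:
  y = 0: RHS = -13 is not a perfect cube.
  y = 1: RHS = 6 is not a perfect cube.
  y = -1: RHS = -32 is not a perfect cube.
  y = 2: RHS = 139 is not a perfect cube.
  y = -2: RHS = -165 is not a perfect cube.
  y = 3: RHS = 500 is not a perfect cube.
  y = -3: RHS = -526 is not a perfect cube.
Continuing the search up to |y| = 45 finds no solutions either.
No (x, y) in the scanned range satisfies the equation.

No integer solutions with |y| ≤ 45.


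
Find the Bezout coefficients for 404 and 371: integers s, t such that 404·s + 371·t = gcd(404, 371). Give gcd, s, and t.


Euclidean algorithm on (404, 371) — divide until remainder is 0:
  404 = 1 · 371 + 33
  371 = 11 · 33 + 8
  33 = 4 · 8 + 1
  8 = 8 · 1 + 0
gcd(404, 371) = 1.
Track Bezout coefficients alongside the remainders: start with r₀ = 404 = a·1 + b·0 (s = 1, t = 0) and r₁ = 371 = a·0 + b·1 (s = 0, t = 1); each new remainder r_{k+1} = r_{k-1} − q_k·r_k inherits s_{k+1} = s_{k-1} − q_k·s_k, t_{k+1} = t_{k-1} − q_k·t_k, so r_k = a·s_k + b·t_k at every step:
  q = 1: r = 33, s = 1 − 1·0 = 1, t = 0 − 1·1 = -1  (check: 404·1 + 371·(-1) = 33)
  q = 11: r = 8, s = 0 − 11·1 = -11, t = 1 − 11·(-1) = 12  (check: 404·(-11) + 371·12 = 8)
  q = 4: r = 1, s = 1 − 4·(-11) = 45, t = -1 − 4·12 = -49  (check: 404·45 + 371·(-49) = 1)
The row with r = 1 (the gcd) gives the Bezout coefficients s = 45, t = -49.
Result: 404 · (45) + 371 · (-49) = 1.

gcd(404, 371) = 1; s = 45, t = -49 (check: 404·45 + 371·(-49) = 1).


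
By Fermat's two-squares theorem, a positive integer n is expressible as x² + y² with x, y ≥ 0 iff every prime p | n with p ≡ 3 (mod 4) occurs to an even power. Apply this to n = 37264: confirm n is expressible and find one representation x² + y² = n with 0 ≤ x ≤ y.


Step 1: Factor n = 37264 = 2^4 · 17 · 137.
Step 2: Check the mod-4 condition on each prime factor: 2 = 2 (special); 17 ≡ 1 (mod 4), exponent 1; 137 ≡ 1 (mod 4), exponent 1.
All primes ≡ 3 (mod 4) appear to even exponent (or don't appear), so by the two-squares theorem n IS expressible as a sum of two squares.
Step 3: Build a representation. Group n = k² · m with k = 4 and m = 17 · 137 = 2329 (a product of primes ≡ 1 (mod 4)); a representation of m scales to one of n via (k·x)² + (k·y)² = k²(x² + y²). Each prime p ≡ 1 (mod 4) is itself a sum of two squares; find a² by testing p − a² for a perfect square:
  17: 17 − 1² = 16 = 4² ⇒ 17 = 1² + 4².
  137: 137 − 1² = 136, 137 − 2² = 133, 137 − 3² = 128, 137 − 4² = 121 = 11² ⇒ 137 = 4² + 11².
  Combine using the Brahmagupta–Fibonacci identity (a² + b²)(c² + d²) = (ac − bd)² + (ad + bc)² = (ac + bd)² + (ad − bc)²:
  17 · 137 = 2329: from (1² + 4²)(4² + 11²), take (1·4 − 4·11, 1·11 + 4·4) = (4 − 44, 11 + 16) = (-40, 27); dropping signs (only squares matter) gives (40, 27); check 40² + 27² = 1600 + 729 = 2329 ✓.
  Scale by k = 4: (4·40, 4·27) = (160, 108).
Step 4: Order so x ≤ y and verify: 108² + 160² = 11664 + 25600 = 37264 = n. ✓

n = 37264 = 108² + 160² (one valid representation with x ≤ y).


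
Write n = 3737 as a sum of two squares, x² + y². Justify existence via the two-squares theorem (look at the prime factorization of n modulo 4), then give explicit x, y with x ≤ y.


Step 1: Factor n = 3737 = 37 · 101.
Step 2: Check the mod-4 condition on each prime factor: 37 ≡ 1 (mod 4), exponent 1; 101 ≡ 1 (mod 4), exponent 1.
All primes ≡ 3 (mod 4) appear to even exponent (or don't appear), so by the two-squares theorem n IS expressible as a sum of two squares.
Step 3: Build a representation. Here n = 37 · 101 is a product of primes ≡ 1 (mod 4). Each prime p ≡ 1 (mod 4) is itself a sum of two squares; find a² by testing p − a² for a perfect square:
  37: 37 − 1² = 36 = 6² ⇒ 37 = 1² + 6².
  101: 101 − 1² = 100 = 10² ⇒ 101 = 1² + 10².
  Combine using the Brahmagupta–Fibonacci identity (a² + b²)(c² + d²) = (ac − bd)² + (ad + bc)² = (ac + bd)² + (ad − bc)²:
  37 · 101 = 3737: from (1² + 6²)(1² + 10²), take (1·1 − 6·10, 1·10 + 6·1) = (1 − 60, 10 + 6) = (-59, 16); dropping signs (only squares matter) gives (59, 16); check 59² + 16² = 3481 + 256 = 3737 ✓.
Step 4: Order so x ≤ y and verify: 16² + 59² = 256 + 3481 = 3737 = n. ✓

n = 3737 = 16² + 59² (one valid representation with x ≤ y).


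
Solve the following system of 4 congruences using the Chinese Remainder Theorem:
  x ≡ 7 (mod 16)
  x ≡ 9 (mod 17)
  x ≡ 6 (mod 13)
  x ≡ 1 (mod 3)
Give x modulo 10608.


Product of moduli M = 16 · 17 · 13 · 3 = 10608.
Merge one congruence at a time:
  Start: x ≡ 7 (mod 16).
  Combine with x ≡ 9 (mod 17); new modulus lcm = 272.
    Write x = 7 + 16·t and substitute into x ≡ 9 (mod 17): 16·t ≡ 9 − 7 = 2 (mod 17).
    The inverse of 16 mod 17 is 16 (since 16·16 = 256 = 15·17 + 1), so t ≡ 16·2 = 32 ≡ 15 (mod 17).
    Then x = 7 + 16·15 = 247, valid modulo lcm(16, 17) = 272: x ≡ 247 (mod 272).
  Combine with x ≡ 6 (mod 13); new modulus lcm = 3536.
    Write x = 247 + 272·t and substitute into x ≡ 6 (mod 13): 272·t ≡ 6 − 247 = -241 (mod 13).
    Reduce coefficients mod 13: 12·t ≡ 6 (mod 13).
    The inverse of 12 mod 13 is 12 (since 12·12 = 144 = 11·13 + 1), so t ≡ 12·6 = 72 ≡ 7 (mod 13).
    Then x = 247 + 272·7 = 2151, valid modulo lcm(272, 13) = 3536: x ≡ 2151 (mod 3536).
  Combine with x ≡ 1 (mod 3); new modulus lcm = 10608.
    Write x = 2151 + 3536·t and substitute into x ≡ 1 (mod 3): 3536·t ≡ 1 − 2151 = -2150 (mod 3).
    Reduce coefficients mod 3: 2·t ≡ 1 (mod 3).
    The inverse of 2 mod 3 is 2 (since 2·2 = 4 = 1·3 + 1), so t ≡ 2·1 = 2 ≡ 2 (mod 3).
    Then x = 2151 + 3536·2 = 9223, valid modulo lcm(3536, 3) = 10608: x ≡ 9223 (mod 10608).
Verify against each original: 9223 mod 16 = 7, 9223 mod 17 = 9, 9223 mod 13 = 6, 9223 mod 3 = 1.

x ≡ 9223 (mod 10608).


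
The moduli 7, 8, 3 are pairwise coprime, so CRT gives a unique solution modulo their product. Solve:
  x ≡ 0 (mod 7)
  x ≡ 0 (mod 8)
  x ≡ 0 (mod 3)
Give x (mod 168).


Moduli 7, 8, 3 are pairwise coprime; by CRT there is a unique solution modulo M = 7 · 8 · 3 = 168.
Solve pairwise, accumulating the modulus:
  Start with x ≡ 0 (mod 7).
  Combine with x ≡ 0 (mod 8): since gcd(7, 8) = 1, we get a unique residue mod 56.
    Write x = 0 + 7·t and substitute into x ≡ 0 (mod 8): 7·t ≡ 0 − 0 = 0 (mod 8).
    The inverse of 7 mod 8 is 7 (since 7·7 = 49 = 6·8 + 1), so t ≡ 7·0 = 0 ≡ 0 (mod 8).
    Then x = 0 + 7·0 = 0, valid modulo lcm(7, 8) = 56: x ≡ 0 (mod 56).
  Combine with x ≡ 0 (mod 3): since gcd(56, 3) = 1, we get a unique residue mod 168.
    Write x = 0 + 56·t and substitute into x ≡ 0 (mod 3): 56·t ≡ 0 − 0 = 0 (mod 3).
    Reduce coefficients mod 3: 2·t ≡ 0 (mod 3).
    The inverse of 2 mod 3 is 2 (since 2·2 = 4 = 1·3 + 1), so t ≡ 2·0 = 0 ≡ 0 (mod 3).
    Then x = 0 + 56·0 = 0, valid modulo lcm(56, 3) = 168: x ≡ 0 (mod 168).
Verify: 0 mod 7 = 0 ✓, 0 mod 8 = 0 ✓, 0 mod 3 = 0 ✓.

x ≡ 0 (mod 168).


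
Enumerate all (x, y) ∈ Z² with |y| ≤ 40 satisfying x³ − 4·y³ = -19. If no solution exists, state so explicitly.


The equation is x³ - 4y³ = -19. For fixed y, x³ = 4·y³ − 19, so a solution requires the RHS to be a perfect cube.
Strategy: iterate y from -40 to 40, compute RHS = 4·y³ − 19, and check whether it is a (positive or negative) perfect cube.
Check small values of y:
  y = 0: RHS = -19 is not a perfect cube.
  y = 1: RHS = -15 is not a perfect cube.
  y = -1: RHS = -23 is not a perfect cube.
  y = 2: RHS = 13 is not a perfect cube.
  y = -2: RHS = -51 is not a perfect cube.
  y = 3: RHS = 89 is not a perfect cube.
  y = -3: RHS = -127 is not a perfect cube.
Continuing the search up to |y| = 40 finds no solutions either.
No (x, y) in the scanned range satisfies the equation.

No integer solutions with |y| ≤ 40.


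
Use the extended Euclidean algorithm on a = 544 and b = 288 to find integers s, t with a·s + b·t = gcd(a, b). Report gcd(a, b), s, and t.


Euclidean algorithm on (544, 288) — divide until remainder is 0:
  544 = 1 · 288 + 256
  288 = 1 · 256 + 32
  256 = 8 · 32 + 0
gcd(544, 288) = 32.
Track Bezout coefficients alongside the remainders: start with r₀ = 544 = a·1 + b·0 (s = 1, t = 0) and r₁ = 288 = a·0 + b·1 (s = 0, t = 1); each new remainder r_{k+1} = r_{k-1} − q_k·r_k inherits s_{k+1} = s_{k-1} − q_k·s_k, t_{k+1} = t_{k-1} − q_k·t_k, so r_k = a·s_k + b·t_k at every step:
  q = 1: r = 256, s = 1 − 1·0 = 1, t = 0 − 1·1 = -1  (check: 544·1 + 288·(-1) = 256)
  q = 1: r = 32, s = 0 − 1·1 = -1, t = 1 − 1·(-1) = 2  (check: 544·(-1) + 288·2 = 32)
The row with r = 32 (the gcd) gives the Bezout coefficients s = -1, t = 2.
Result: 544 · (-1) + 288 · (2) = 32.

gcd(544, 288) = 32; s = -1, t = 2 (check: 544·(-1) + 288·2 = 32).


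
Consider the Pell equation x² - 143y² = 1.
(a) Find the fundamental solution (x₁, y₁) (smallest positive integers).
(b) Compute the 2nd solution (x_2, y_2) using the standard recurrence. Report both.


Step 1: Find the fundamental solution (x₁, y₁) of x² - 143y² = 1.
  Expand √143 as a continued fraction. a₀ = ⌊√143⌋ = 11; iterate m_{k+1} = d_k·a_k − m_k, d_{k+1} = (143 − m_{k+1}²)/d_k, a_{k+1} = ⌊(a₀ + m_{k+1})/d_{k+1}⌋ (starting m₀ = 0, d₀ = 1), with convergents p_k = a_k·p_{k-1} + p_{k-2}, q_k = a_k·q_{k-1} + q_{k-2} (p₋₁ = 1, q₋₁ = 0):
  k = 0: a₀ = 11; p₀/q₀ = 11/1; p₀² − 143·q₀² = 121 − 143 = -22.
  k = 1: m = 11, d = 22, a = ⌊(11 + 11)/22⌋ = 1; p/q = (1·11 + 1)/(1·1 + 0) = 12/1; p² − 143·q² = 144 − 143 = 1.
  The first convergent with p² − 143·q² = 1 gives the fundamental solution (x₁, y₁) = (12, 1).
Step 2: Apply the recurrence (x_{n+1}, y_{n+1}) = (x₁x_n + 143y₁y_n, x₁y_n + y₁x_n) repeatedly.
  From (x_1, y_1) = (12, 1): x_2 = 12·12 + 143·1·1 = 287; y_2 = 12·1 + 1·12 = 24.
Step 3: Verify x_2² - 143·y_2² = 82369 - 82368 = 1 (should be 1). ✓

(x_1, y_1) = (12, 1); (x_2, y_2) = (287, 24).


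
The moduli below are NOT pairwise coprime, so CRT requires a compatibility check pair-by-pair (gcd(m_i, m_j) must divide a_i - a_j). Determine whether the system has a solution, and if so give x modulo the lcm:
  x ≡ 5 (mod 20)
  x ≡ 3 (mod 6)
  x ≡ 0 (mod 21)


Moduli 20, 6, 21 are not pairwise coprime, so CRT works modulo lcm(m_i) when all pairwise compatibility conditions hold.
Pairwise compatibility: gcd(m_i, m_j) must divide a_i - a_j for every pair.
Merge one congruence at a time:
  Start: x ≡ 5 (mod 20).
  Combine with x ≡ 3 (mod 6): gcd(20, 6) = 2; 3 - 5 = -2, which IS divisible by 2, so compatible.
    Write x = 5 + 20·t and substitute into x ≡ 3 (mod 6): 20·t ≡ 3 − 5 = -2 (mod 6).
    Divide the congruence (and modulus) by g = 2: 10·t ≡ -1 (mod 3).
    Reduce coefficients mod 3: 1·t ≡ 2 (mod 3).
    So t ≡ 2 (mod 3).
    Then x = 5 + 20·2 = 45, valid modulo lcm(20, 6) = 60: x ≡ 45 (mod 60).
  Combine with x ≡ 0 (mod 21): gcd(60, 21) = 3; 0 - 45 = -45, which IS divisible by 3, so compatible.
    Write x = 45 + 60·t and substitute into x ≡ 0 (mod 21): 60·t ≡ 0 − 45 = -45 (mod 21).
    Divide the congruence (and modulus) by g = 3: 20·t ≡ -15 (mod 7).
    Reduce coefficients mod 7: 6·t ≡ 6 (mod 7).
    The inverse of 6 mod 7 is 6 (since 6·6 = 36 = 5·7 + 1), so t ≡ 6·6 = 36 ≡ 1 (mod 7).
    Then x = 45 + 60·1 = 105, valid modulo lcm(60, 21) = 420: x ≡ 105 (mod 420).
Verify: 105 mod 20 = 5, 105 mod 6 = 3, 105 mod 21 = 0.

x ≡ 105 (mod 420).


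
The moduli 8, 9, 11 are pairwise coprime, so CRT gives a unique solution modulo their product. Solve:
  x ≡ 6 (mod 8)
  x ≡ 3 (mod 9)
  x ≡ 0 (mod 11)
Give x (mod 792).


Moduli 8, 9, 11 are pairwise coprime; by CRT there is a unique solution modulo M = 8 · 9 · 11 = 792.
Solve pairwise, accumulating the modulus:
  Start with x ≡ 6 (mod 8).
  Combine with x ≡ 3 (mod 9): since gcd(8, 9) = 1, we get a unique residue mod 72.
    Write x = 6 + 8·t and substitute into x ≡ 3 (mod 9): 8·t ≡ 3 − 6 = -3 (mod 9).
    Reduce coefficients mod 9: 8·t ≡ 6 (mod 9).
    The inverse of 8 mod 9 is 8 (since 8·8 = 64 = 7·9 + 1), so t ≡ 8·6 = 48 ≡ 3 (mod 9).
    Then x = 6 + 8·3 = 30, valid modulo lcm(8, 9) = 72: x ≡ 30 (mod 72).
  Combine with x ≡ 0 (mod 11): since gcd(72, 11) = 1, we get a unique residue mod 792.
    Write x = 30 + 72·t and substitute into x ≡ 0 (mod 11): 72·t ≡ 0 − 30 = -30 (mod 11).
    Reduce coefficients mod 11: 6·t ≡ 3 (mod 11).
    The inverse of 6 mod 11 is 2 (since 6·2 = 12 = 1·11 + 1), so t ≡ 2·3 = 6 ≡ 6 (mod 11).
    Then x = 30 + 72·6 = 462, valid modulo lcm(72, 11) = 792: x ≡ 462 (mod 792).
Verify: 462 mod 8 = 6 ✓, 462 mod 9 = 3 ✓, 462 mod 11 = 0 ✓.

x ≡ 462 (mod 792).


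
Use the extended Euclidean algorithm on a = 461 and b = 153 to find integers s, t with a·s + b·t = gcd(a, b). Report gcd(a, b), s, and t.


Euclidean algorithm on (461, 153) — divide until remainder is 0:
  461 = 3 · 153 + 2
  153 = 76 · 2 + 1
  2 = 2 · 1 + 0
gcd(461, 153) = 1.
Track Bezout coefficients alongside the remainders: start with r₀ = 461 = a·1 + b·0 (s = 1, t = 0) and r₁ = 153 = a·0 + b·1 (s = 0, t = 1); each new remainder r_{k+1} = r_{k-1} − q_k·r_k inherits s_{k+1} = s_{k-1} − q_k·s_k, t_{k+1} = t_{k-1} − q_k·t_k, so r_k = a·s_k + b·t_k at every step:
  q = 3: r = 2, s = 1 − 3·0 = 1, t = 0 − 3·1 = -3  (check: 461·1 + 153·(-3) = 2)
  q = 76: r = 1, s = 0 − 76·1 = -76, t = 1 − 76·(-3) = 229  (check: 461·(-76) + 153·229 = 1)
The row with r = 1 (the gcd) gives the Bezout coefficients s = -76, t = 229.
Result: 461 · (-76) + 153 · (229) = 1.

gcd(461, 153) = 1; s = -76, t = 229 (check: 461·(-76) + 153·229 = 1).


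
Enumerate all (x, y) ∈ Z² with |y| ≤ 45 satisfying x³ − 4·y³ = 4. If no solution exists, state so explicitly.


The equation is x³ - 4y³ = 4. For fixed y, x³ = 4·y³ + 4, so a solution requires the RHS to be a perfect cube.
Strategy: iterate y from -45 to 45, compute RHS = 4·y³ + 4, and check whether it is a (positive or negative) perfect cube.
Check small values of y:
  y = 0: RHS = 4 is not a perfect cube.
  y = 1: RHS = 8 = (2)³ ⇒ x = 2 works.
  y = -1: RHS = 0 = (0)³ ⇒ x = 0 works.
  y = 2: RHS = 36 is not a perfect cube.
  y = -2: RHS = -28 is not a perfect cube.
  y = 3: RHS = 112 is not a perfect cube.
  y = -3: RHS = -104 is not a perfect cube.
Continuing the search up to |y| = 45 finds no further solutions beyond those listed.
Collected solutions: (0, -1), (2, 1).

Solutions (with |y| ≤ 45): (0, -1), (2, 1).


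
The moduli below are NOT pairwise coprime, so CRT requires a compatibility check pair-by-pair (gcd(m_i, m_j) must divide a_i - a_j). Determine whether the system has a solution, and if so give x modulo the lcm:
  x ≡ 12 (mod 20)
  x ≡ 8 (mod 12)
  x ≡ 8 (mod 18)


Moduli 20, 12, 18 are not pairwise coprime, so CRT works modulo lcm(m_i) when all pairwise compatibility conditions hold.
Pairwise compatibility: gcd(m_i, m_j) must divide a_i - a_j for every pair.
Merge one congruence at a time:
  Start: x ≡ 12 (mod 20).
  Combine with x ≡ 8 (mod 12): gcd(20, 12) = 4; 8 - 12 = -4, which IS divisible by 4, so compatible.
    Write x = 12 + 20·t and substitute into x ≡ 8 (mod 12): 20·t ≡ 8 − 12 = -4 (mod 12).
    Divide the congruence (and modulus) by g = 4: 5·t ≡ -1 (mod 3).
    Reduce coefficients mod 3: 2·t ≡ 2 (mod 3).
    The inverse of 2 mod 3 is 2 (since 2·2 = 4 = 1·3 + 1), so t ≡ 2·2 = 4 ≡ 1 (mod 3).
    Then x = 12 + 20·1 = 32, valid modulo lcm(20, 12) = 60: x ≡ 32 (mod 60).
  Combine with x ≡ 8 (mod 18): gcd(60, 18) = 6; 8 - 32 = -24, which IS divisible by 6, so compatible.
    Write x = 32 + 60·t and substitute into x ≡ 8 (mod 18): 60·t ≡ 8 − 32 = -24 (mod 18).
    Divide the congruence (and modulus) by g = 6: 10·t ≡ -4 (mod 3).
    Reduce coefficients mod 3: 1·t ≡ 2 (mod 3).
    So t ≡ 2 (mod 3).
    Then x = 32 + 60·2 = 152, valid modulo lcm(60, 18) = 180: x ≡ 152 (mod 180).
Verify: 152 mod 20 = 12, 152 mod 12 = 8, 152 mod 18 = 8.

x ≡ 152 (mod 180).


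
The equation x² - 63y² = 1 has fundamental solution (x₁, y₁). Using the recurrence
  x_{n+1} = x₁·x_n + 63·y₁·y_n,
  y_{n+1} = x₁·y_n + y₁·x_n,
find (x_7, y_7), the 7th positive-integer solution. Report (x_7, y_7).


Step 1: Find the fundamental solution (x₁, y₁) of x² - 63y² = 1.
  Expand √63 as a continued fraction. a₀ = ⌊√63⌋ = 7; iterate m_{k+1} = d_k·a_k − m_k, d_{k+1} = (63 − m_{k+1}²)/d_k, a_{k+1} = ⌊(a₀ + m_{k+1})/d_{k+1}⌋ (starting m₀ = 0, d₀ = 1), with convergents p_k = a_k·p_{k-1} + p_{k-2}, q_k = a_k·q_{k-1} + q_{k-2} (p₋₁ = 1, q₋₁ = 0):
  k = 0: a₀ = 7; p₀/q₀ = 7/1; p₀² − 63·q₀² = 49 − 63 = -14.
  k = 1: m = 7, d = 14, a = ⌊(7 + 7)/14⌋ = 1; p/q = (1·7 + 1)/(1·1 + 0) = 8/1; p² − 63·q² = 64 − 63 = 1.
  The first convergent with p² − 63·q² = 1 gives the fundamental solution (x₁, y₁) = (8, 1).
Step 2: Apply the recurrence (x_{n+1}, y_{n+1}) = (x₁x_n + 63y₁y_n, x₁y_n + y₁x_n) repeatedly.
  From (x_1, y_1) = (8, 1): x_2 = 8·8 + 63·1·1 = 127; y_2 = 8·1 + 1·8 = 16.
  From (x_2, y_2) = (127, 16): x_3 = 8·127 + 63·1·16 = 2024; y_3 = 8·16 + 1·127 = 255.
  From (x_3, y_3) = (2024, 255): x_4 = 8·2024 + 63·1·255 = 32257; y_4 = 8·255 + 1·2024 = 4064.
  From (x_4, y_4) = (32257, 4064): x_5 = 8·32257 + 63·1·4064 = 514088; y_5 = 8·4064 + 1·32257 = 64769.
  From (x_5, y_5) = (514088, 64769): x_6 = 8·514088 + 63·1·64769 = 8193151; y_6 = 8·64769 + 1·514088 = 1032240.
  From (x_6, y_6) = (8193151, 1032240): x_7 = 8·8193151 + 63·1·1032240 = 130576328; y_7 = 8·1032240 + 1·8193151 = 16451071.
Step 3: Verify x_7² - 63·y_7² = 17050177433963584 - 17050177433963583 = 1 (should be 1). ✓

(x_1, y_1) = (8, 1); (x_7, y_7) = (130576328, 16451071).


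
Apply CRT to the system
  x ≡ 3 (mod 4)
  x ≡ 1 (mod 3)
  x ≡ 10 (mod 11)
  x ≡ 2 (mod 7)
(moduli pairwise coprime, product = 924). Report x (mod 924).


Product of moduli M = 4 · 3 · 11 · 7 = 924.
Merge one congruence at a time:
  Start: x ≡ 3 (mod 4).
  Combine with x ≡ 1 (mod 3); new modulus lcm = 12.
    Write x = 3 + 4·t and substitute into x ≡ 1 (mod 3): 4·t ≡ 1 − 3 = -2 (mod 3).
    Reduce coefficients mod 3: 1·t ≡ 1 (mod 3).
    So t ≡ 1 (mod 3).
    Then x = 3 + 4·1 = 7, valid modulo lcm(4, 3) = 12: x ≡ 7 (mod 12).
  Combine with x ≡ 10 (mod 11); new modulus lcm = 132.
    Write x = 7 + 12·t and substitute into x ≡ 10 (mod 11): 12·t ≡ 10 − 7 = 3 (mod 11).
    Reduce coefficients mod 11: 1·t ≡ 3 (mod 11).
    So t ≡ 3 (mod 11).
    Then x = 7 + 12·3 = 43, valid modulo lcm(12, 11) = 132: x ≡ 43 (mod 132).
  Combine with x ≡ 2 (mod 7); new modulus lcm = 924.
    Write x = 43 + 132·t and substitute into x ≡ 2 (mod 7): 132·t ≡ 2 − 43 = -41 (mod 7).
    Reduce coefficients mod 7: 6·t ≡ 1 (mod 7).
    The inverse of 6 mod 7 is 6 (since 6·6 = 36 = 5·7 + 1), so t ≡ 6·1 = 6 ≡ 6 (mod 7).
    Then x = 43 + 132·6 = 835, valid modulo lcm(132, 7) = 924: x ≡ 835 (mod 924).
Verify against each original: 835 mod 4 = 3, 835 mod 3 = 1, 835 mod 11 = 10, 835 mod 7 = 2.

x ≡ 835 (mod 924).


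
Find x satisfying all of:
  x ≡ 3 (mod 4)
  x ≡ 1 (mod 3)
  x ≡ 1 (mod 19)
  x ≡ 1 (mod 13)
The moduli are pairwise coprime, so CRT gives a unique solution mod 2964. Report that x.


Product of moduli M = 4 · 3 · 19 · 13 = 2964.
Merge one congruence at a time:
  Start: x ≡ 3 (mod 4).
  Combine with x ≡ 1 (mod 3); new modulus lcm = 12.
    Write x = 3 + 4·t and substitute into x ≡ 1 (mod 3): 4·t ≡ 1 − 3 = -2 (mod 3).
    Reduce coefficients mod 3: 1·t ≡ 1 (mod 3).
    So t ≡ 1 (mod 3).
    Then x = 3 + 4·1 = 7, valid modulo lcm(4, 3) = 12: x ≡ 7 (mod 12).
  Combine with x ≡ 1 (mod 19); new modulus lcm = 228.
    Write x = 7 + 12·t and substitute into x ≡ 1 (mod 19): 12·t ≡ 1 − 7 = -6 (mod 19).
    Reduce coefficients mod 19: 12·t ≡ 13 (mod 19).
    The inverse of 12 mod 19 is 8 (since 12·8 = 96 = 5·19 + 1), so t ≡ 8·13 = 104 ≡ 9 (mod 19).
    Then x = 7 + 12·9 = 115, valid modulo lcm(12, 19) = 228: x ≡ 115 (mod 228).
  Combine with x ≡ 1 (mod 13); new modulus lcm = 2964.
    Write x = 115 + 228·t and substitute into x ≡ 1 (mod 13): 228·t ≡ 1 − 115 = -114 (mod 13).
    Reduce coefficients mod 13: 7·t ≡ 3 (mod 13).
    The inverse of 7 mod 13 is 2 (since 7·2 = 14 = 1·13 + 1), so t ≡ 2·3 = 6 ≡ 6 (mod 13).
    Then x = 115 + 228·6 = 1483, valid modulo lcm(228, 13) = 2964: x ≡ 1483 (mod 2964).
Verify against each original: 1483 mod 4 = 3, 1483 mod 3 = 1, 1483 mod 19 = 1, 1483 mod 13 = 1.

x ≡ 1483 (mod 2964).


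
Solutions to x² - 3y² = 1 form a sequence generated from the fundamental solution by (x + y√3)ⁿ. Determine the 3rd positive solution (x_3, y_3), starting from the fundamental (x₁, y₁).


Step 1: Find the fundamental solution (x₁, y₁) of x² - 3y² = 1.
  Expand √3 as a continued fraction. a₀ = ⌊√3⌋ = 1; iterate m_{k+1} = d_k·a_k − m_k, d_{k+1} = (3 − m_{k+1}²)/d_k, a_{k+1} = ⌊(a₀ + m_{k+1})/d_{k+1}⌋ (starting m₀ = 0, d₀ = 1), with convergents p_k = a_k·p_{k-1} + p_{k-2}, q_k = a_k·q_{k-1} + q_{k-2} (p₋₁ = 1, q₋₁ = 0):
  k = 0: a₀ = 1; p₀/q₀ = 1/1; p₀² − 3·q₀² = 1 − 3 = -2.
  k = 1: m = 1, d = 2, a = ⌊(1 + 1)/2⌋ = 1; p/q = (1·1 + 1)/(1·1 + 0) = 2/1; p² − 3·q² = 4 − 3 = 1.
  The first convergent with p² − 3·q² = 1 gives the fundamental solution (x₁, y₁) = (2, 1).
Step 2: Apply the recurrence (x_{n+1}, y_{n+1}) = (x₁x_n + 3y₁y_n, x₁y_n + y₁x_n) repeatedly.
  From (x_1, y_1) = (2, 1): x_2 = 2·2 + 3·1·1 = 7; y_2 = 2·1 + 1·2 = 4.
  From (x_2, y_2) = (7, 4): x_3 = 2·7 + 3·1·4 = 26; y_3 = 2·4 + 1·7 = 15.
Step 3: Verify x_3² - 3·y_3² = 676 - 675 = 1 (should be 1). ✓

(x_1, y_1) = (2, 1); (x_3, y_3) = (26, 15).


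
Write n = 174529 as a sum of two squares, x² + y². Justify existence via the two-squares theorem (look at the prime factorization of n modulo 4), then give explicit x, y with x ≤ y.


Step 1: Factor n = 174529 = 37 · 53 · 89.
Step 2: Check the mod-4 condition on each prime factor: 37 ≡ 1 (mod 4), exponent 1; 53 ≡ 1 (mod 4), exponent 1; 89 ≡ 1 (mod 4), exponent 1.
All primes ≡ 3 (mod 4) appear to even exponent (or don't appear), so by the two-squares theorem n IS expressible as a sum of two squares.
Step 3: Build a representation. Here n = 37 · 53 · 89 is a product of primes ≡ 1 (mod 4). Each prime p ≡ 1 (mod 4) is itself a sum of two squares; find a² by testing p − a² for a perfect square:
  37: 37 − 1² = 36 = 6² ⇒ 37 = 1² + 6².
  53: 53 − 1² = 52, 53 − 2² = 49 = 7² ⇒ 53 = 2² + 7².
  89: 89 − 1² = 88, 89 − 2² = 85, 89 − 3² = 80, 89 − 4² = 73, 89 − 5² = 64 = 8² ⇒ 89 = 5² + 8².
  Combine using the Brahmagupta–Fibonacci identity (a² + b²)(c² + d²) = (ac − bd)² + (ad + bc)² = (ac + bd)² + (ad − bc)²:
  37 · 53 = 1961: from (1² + 6²)(2² + 7²), take (1·2 − 6·7, 1·7 + 6·2) = (2 − 42, 7 + 12) = (-40, 19); dropping signs (only squares matter) gives (40, 19); check 40² + 19² = 1600 + 361 = 1961 ✓.
  1961 · 89 = 174529: from (40² + 19²)(5² + 8²), take (40·5 − 19·8, 40·8 + 19·5) = (200 − 152, 320 + 95) = (48, 415); check 48² + 415² = 2304 + 172225 = 174529 ✓.
Step 4: Order so x ≤ y and verify: 48² + 415² = 2304 + 172225 = 174529 = n. ✓

n = 174529 = 48² + 415² (one valid representation with x ≤ y).


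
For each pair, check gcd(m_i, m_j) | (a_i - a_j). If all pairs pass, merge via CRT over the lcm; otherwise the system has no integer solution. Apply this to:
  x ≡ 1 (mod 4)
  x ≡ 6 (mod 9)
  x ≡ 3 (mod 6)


Moduli 4, 9, 6 are not pairwise coprime, so CRT works modulo lcm(m_i) when all pairwise compatibility conditions hold.
Pairwise compatibility: gcd(m_i, m_j) must divide a_i - a_j for every pair.
Merge one congruence at a time:
  Start: x ≡ 1 (mod 4).
  Combine with x ≡ 6 (mod 9): gcd(4, 9) = 1; 6 - 1 = 5, which IS divisible by 1, so compatible.
    Write x = 1 + 4·t and substitute into x ≡ 6 (mod 9): 4·t ≡ 6 − 1 = 5 (mod 9).
    The inverse of 4 mod 9 is 7 (since 4·7 = 28 = 3·9 + 1), so t ≡ 7·5 = 35 ≡ 8 (mod 9).
    Then x = 1 + 4·8 = 33, valid modulo lcm(4, 9) = 36: x ≡ 33 (mod 36).
  Combine with x ≡ 3 (mod 6): gcd(36, 6) = 6; 3 - 33 = -30, which IS divisible by 6, so compatible.
    Write x = 33 + 36·t and substitute into x ≡ 3 (mod 6): 36·t ≡ 3 − 33 = -30 (mod 6).
    Divide the congruence (and modulus) by g = 6: 6·t ≡ -5 (mod 1).
    Modulo 1 every t works; take t = 0.
    Then x = 33 + 36·0 = 33, valid modulo lcm(36, 6) = 36: x ≡ 33 (mod 36).
Verify: 33 mod 4 = 1, 33 mod 9 = 6, 33 mod 6 = 3.

x ≡ 33 (mod 36).


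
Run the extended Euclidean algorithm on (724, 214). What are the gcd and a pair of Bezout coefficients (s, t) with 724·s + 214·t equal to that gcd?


Euclidean algorithm on (724, 214) — divide until remainder is 0:
  724 = 3 · 214 + 82
  214 = 2 · 82 + 50
  82 = 1 · 50 + 32
  50 = 1 · 32 + 18
  32 = 1 · 18 + 14
  18 = 1 · 14 + 4
  14 = 3 · 4 + 2
  4 = 2 · 2 + 0
gcd(724, 214) = 2.
Track Bezout coefficients alongside the remainders: start with r₀ = 724 = a·1 + b·0 (s = 1, t = 0) and r₁ = 214 = a·0 + b·1 (s = 0, t = 1); each new remainder r_{k+1} = r_{k-1} − q_k·r_k inherits s_{k+1} = s_{k-1} − q_k·s_k, t_{k+1} = t_{k-1} − q_k·t_k, so r_k = a·s_k + b·t_k at every step:
  q = 3: r = 82, s = 1 − 3·0 = 1, t = 0 − 3·1 = -3  (check: 724·1 + 214·(-3) = 82)
  q = 2: r = 50, s = 0 − 2·1 = -2, t = 1 − 2·(-3) = 7  (check: 724·(-2) + 214·7 = 50)
  q = 1: r = 32, s = 1 − 1·(-2) = 3, t = -3 − 1·7 = -10  (check: 724·3 + 214·(-10) = 32)
  q = 1: r = 18, s = -2 − 1·3 = -5, t = 7 − 1·(-10) = 17  (check: 724·(-5) + 214·17 = 18)
  q = 1: r = 14, s = 3 − 1·(-5) = 8, t = -10 − 1·17 = -27  (check: 724·8 + 214·(-27) = 14)
  q = 1: r = 4, s = -5 − 1·8 = -13, t = 17 − 1·(-27) = 44  (check: 724·(-13) + 214·44 = 4)
  q = 3: r = 2, s = 8 − 3·(-13) = 47, t = -27 − 3·44 = -159  (check: 724·47 + 214·(-159) = 2)
The row with r = 2 (the gcd) gives the Bezout coefficients s = 47, t = -159.
Result: 724 · (47) + 214 · (-159) = 2.

gcd(724, 214) = 2; s = 47, t = -159 (check: 724·47 + 214·(-159) = 2).


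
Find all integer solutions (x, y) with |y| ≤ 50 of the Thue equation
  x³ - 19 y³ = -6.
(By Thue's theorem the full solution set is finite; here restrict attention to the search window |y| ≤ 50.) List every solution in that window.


The equation is x³ - 19y³ = -6. For fixed y, x³ = 19·y³ − 6, so a solution requires the RHS to be a perfect cube.
Strategy: iterate y from -50 to 50, compute RHS = 19·y³ − 6, and check whether it is a (positive or negative) perfect cube.
Check small values of y:
  y = 0: RHS = -6 is not a perfect cube.
  y = 1: RHS = 13 is not a perfect cube.
  y = -1: RHS = -25 is not a perfect cube.
  y = 2: RHS = 146 is not a perfect cube.
  y = -2: RHS = -158 is not a perfect cube.
  y = 3: RHS = 507 is not a perfect cube.
  y = -3: RHS = -519 is not a perfect cube.
Continuing the search up to |y| = 50 finds no solutions either.
No (x, y) in the scanned range satisfies the equation.

No integer solutions with |y| ≤ 50.


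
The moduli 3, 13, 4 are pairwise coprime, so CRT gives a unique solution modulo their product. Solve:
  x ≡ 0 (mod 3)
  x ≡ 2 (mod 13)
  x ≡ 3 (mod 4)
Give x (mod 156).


Moduli 3, 13, 4 are pairwise coprime; by CRT there is a unique solution modulo M = 3 · 13 · 4 = 156.
Solve pairwise, accumulating the modulus:
  Start with x ≡ 0 (mod 3).
  Combine with x ≡ 2 (mod 13): since gcd(3, 13) = 1, we get a unique residue mod 39.
    Write x = 0 + 3·t and substitute into x ≡ 2 (mod 13): 3·t ≡ 2 − 0 = 2 (mod 13).
    The inverse of 3 mod 13 is 9 (since 3·9 = 27 = 2·13 + 1), so t ≡ 9·2 = 18 ≡ 5 (mod 13).
    Then x = 0 + 3·5 = 15, valid modulo lcm(3, 13) = 39: x ≡ 15 (mod 39).
  Combine with x ≡ 3 (mod 4): since gcd(39, 4) = 1, we get a unique residue mod 156.
    Write x = 15 + 39·t and substitute into x ≡ 3 (mod 4): 39·t ≡ 3 − 15 = -12 (mod 4).
    Reduce coefficients mod 4: 3·t ≡ 0 (mod 4).
    The inverse of 3 mod 4 is 3 (since 3·3 = 9 = 2·4 + 1), so t ≡ 3·0 = 0 ≡ 0 (mod 4).
    Then x = 15 + 39·0 = 15, valid modulo lcm(39, 4) = 156: x ≡ 15 (mod 156).
Verify: 15 mod 3 = 0 ✓, 15 mod 13 = 2 ✓, 15 mod 4 = 3 ✓.

x ≡ 15 (mod 156).


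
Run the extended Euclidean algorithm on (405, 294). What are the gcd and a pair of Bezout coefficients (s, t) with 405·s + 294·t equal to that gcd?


Euclidean algorithm on (405, 294) — divide until remainder is 0:
  405 = 1 · 294 + 111
  294 = 2 · 111 + 72
  111 = 1 · 72 + 39
  72 = 1 · 39 + 33
  39 = 1 · 33 + 6
  33 = 5 · 6 + 3
  6 = 2 · 3 + 0
gcd(405, 294) = 3.
Track Bezout coefficients alongside the remainders: start with r₀ = 405 = a·1 + b·0 (s = 1, t = 0) and r₁ = 294 = a·0 + b·1 (s = 0, t = 1); each new remainder r_{k+1} = r_{k-1} − q_k·r_k inherits s_{k+1} = s_{k-1} − q_k·s_k, t_{k+1} = t_{k-1} − q_k·t_k, so r_k = a·s_k + b·t_k at every step:
  q = 1: r = 111, s = 1 − 1·0 = 1, t = 0 − 1·1 = -1  (check: 405·1 + 294·(-1) = 111)
  q = 2: r = 72, s = 0 − 2·1 = -2, t = 1 − 2·(-1) = 3  (check: 405·(-2) + 294·3 = 72)
  q = 1: r = 39, s = 1 − 1·(-2) = 3, t = -1 − 1·3 = -4  (check: 405·3 + 294·(-4) = 39)
  q = 1: r = 33, s = -2 − 1·3 = -5, t = 3 − 1·(-4) = 7  (check: 405·(-5) + 294·7 = 33)
  q = 1: r = 6, s = 3 − 1·(-5) = 8, t = -4 − 1·7 = -11  (check: 405·8 + 294·(-11) = 6)
  q = 5: r = 3, s = -5 − 5·8 = -45, t = 7 − 5·(-11) = 62  (check: 405·(-45) + 294·62 = 3)
The row with r = 3 (the gcd) gives the Bezout coefficients s = -45, t = 62.
Result: 405 · (-45) + 294 · (62) = 3.

gcd(405, 294) = 3; s = -45, t = 62 (check: 405·(-45) + 294·62 = 3).


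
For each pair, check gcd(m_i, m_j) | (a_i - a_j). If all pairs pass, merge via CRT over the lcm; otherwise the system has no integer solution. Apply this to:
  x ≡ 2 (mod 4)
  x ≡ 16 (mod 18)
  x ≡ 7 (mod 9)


Moduli 4, 18, 9 are not pairwise coprime, so CRT works modulo lcm(m_i) when all pairwise compatibility conditions hold.
Pairwise compatibility: gcd(m_i, m_j) must divide a_i - a_j for every pair.
Merge one congruence at a time:
  Start: x ≡ 2 (mod 4).
  Combine with x ≡ 16 (mod 18): gcd(4, 18) = 2; 16 - 2 = 14, which IS divisible by 2, so compatible.
    Write x = 2 + 4·t and substitute into x ≡ 16 (mod 18): 4·t ≡ 16 − 2 = 14 (mod 18).
    Divide the congruence (and modulus) by g = 2: 2·t ≡ 7 (mod 9).
    The inverse of 2 mod 9 is 5 (since 2·5 = 10 = 1·9 + 1), so t ≡ 5·7 = 35 ≡ 8 (mod 9).
    Then x = 2 + 4·8 = 34, valid modulo lcm(4, 18) = 36: x ≡ 34 (mod 36).
  Combine with x ≡ 7 (mod 9): gcd(36, 9) = 9; 7 - 34 = -27, which IS divisible by 9, so compatible.
    Write x = 34 + 36·t and substitute into x ≡ 7 (mod 9): 36·t ≡ 7 − 34 = -27 (mod 9).
    Divide the congruence (and modulus) by g = 9: 4·t ≡ -3 (mod 1).
    Modulo 1 every t works; take t = 0.
    Then x = 34 + 36·0 = 34, valid modulo lcm(36, 9) = 36: x ≡ 34 (mod 36).
Verify: 34 mod 4 = 2, 34 mod 18 = 16, 34 mod 9 = 7.

x ≡ 34 (mod 36).
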